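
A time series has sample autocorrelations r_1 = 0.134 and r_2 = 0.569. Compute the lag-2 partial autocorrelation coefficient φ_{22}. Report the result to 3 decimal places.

φ_{22} = (r_2 − r_1²) / (1 − r_1²)
r_1² = (0.134)² = 0.017956
Numerator = 0.569 − 0.0180 = 0.5510; denominator = 1 − 0.0180 = 0.9820
φ_{22} = 0.5510 / 0.9820 = 0.561

0.561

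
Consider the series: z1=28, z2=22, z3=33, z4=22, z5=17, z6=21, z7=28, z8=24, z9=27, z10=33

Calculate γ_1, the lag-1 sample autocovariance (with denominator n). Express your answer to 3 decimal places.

Mean z̄ = (28 + 22 + 33 + 22 + 17 + 21 + 28 + 24 + 27 + 33)/10 = 25.5000
Σ_{t=1}^{9}(z_t−z̄)(z_{t+1}−z̄) = 0.7500
γ_1 = 0.7500 / 10 = 0.075

0.075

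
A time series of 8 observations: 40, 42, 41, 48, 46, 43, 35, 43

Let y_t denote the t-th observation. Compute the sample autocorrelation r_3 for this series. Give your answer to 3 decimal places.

-0.499

Mean ȳ = (40 + 42 + 41 + 48 + 46 + 43 + 35 + 43)/8 = 42.2500
Σ(y_t−ȳ)(y_{t+3}−ȳ) = (-12.9375) + (-0.9375) + (-0.9375) + (-41.6875) + (2.8125) = -53.6875
Denominator Σ(y_t−ȳ)² = 107.5000
r_3 = -53.6875 / 107.5000 = -0.499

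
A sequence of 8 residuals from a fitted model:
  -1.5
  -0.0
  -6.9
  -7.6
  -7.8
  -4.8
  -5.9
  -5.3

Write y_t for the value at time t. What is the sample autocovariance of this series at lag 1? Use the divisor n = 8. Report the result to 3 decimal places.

Mean ȳ = (-1.5 − 0.0 − 6.9 − 7.6 − 7.8 − 4.8 − 5.9 − 5.3)/8 = -4.9750
Σ_{t=1}^{7}(y_t−ȳ)(y_{t+1}−ȳ) = 19.8244
γ_1 = 19.8244 / 8 = 2.478

2.478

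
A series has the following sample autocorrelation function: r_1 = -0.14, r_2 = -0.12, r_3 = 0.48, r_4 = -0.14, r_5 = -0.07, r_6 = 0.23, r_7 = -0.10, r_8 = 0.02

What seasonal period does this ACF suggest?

The largest autocorrelation is r_3 = 0.48, with a weaker echo at lag 6 (0.23); the remaining lags stay at or below 0.02.
The dominant spike at lag 3 indicates a seasonal period of 3.

3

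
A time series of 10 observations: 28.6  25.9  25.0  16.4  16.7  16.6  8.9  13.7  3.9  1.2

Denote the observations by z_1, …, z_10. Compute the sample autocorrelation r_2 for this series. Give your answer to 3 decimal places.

0.313

Mean z̄ = (28.6 + 25.9 + 25.0 + 16.4 + 16.7 + 16.6 + 8.9 + 13.7 + 3.9 + 1.2)/10 = 15.6900
Numerator Σ_{t=1}^{8}(z_t−z̄)(z_{t+2}−z̄) = 237.7108
Denominator Σ(z_t−z̄)² = 758.9690
r_2 = 237.7108 / 758.9690 = 0.313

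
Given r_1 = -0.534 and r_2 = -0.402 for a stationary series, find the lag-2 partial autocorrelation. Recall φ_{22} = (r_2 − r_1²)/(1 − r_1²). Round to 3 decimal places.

φ_{22} = (r_2 − r_1²) / (1 − r_1²)
r_1² = (-0.534)² = 0.285156
Numerator = -0.402 − 0.2852 = -0.6872; denominator = 1 − 0.2852 = 0.7148
φ_{22} = -0.6872 / 0.7148 = -0.961

-0.961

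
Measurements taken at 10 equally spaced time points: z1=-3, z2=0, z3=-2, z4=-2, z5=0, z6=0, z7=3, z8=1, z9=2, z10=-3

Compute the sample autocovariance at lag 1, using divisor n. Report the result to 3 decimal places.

0.364

Mean z̄ = (-3 + 0 − 2 − 2 + 0 + 0 + 3 + 1 + 2 − 3)/10 = -0.4000
Σ_{t=1}^{9}(z_t−z̄)(z_{t+1}−z̄) = 3.6400
γ_1 = 3.6400 / 10 = 0.364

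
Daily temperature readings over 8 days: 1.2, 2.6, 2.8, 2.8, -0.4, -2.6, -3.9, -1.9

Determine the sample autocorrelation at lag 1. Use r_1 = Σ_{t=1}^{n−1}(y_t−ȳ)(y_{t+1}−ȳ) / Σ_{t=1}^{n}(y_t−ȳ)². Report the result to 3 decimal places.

Mean ȳ = (1.2 + 2.6 + 2.8 + 2.8 − 0.4 − 2.6 − 3.9 − 1.9)/8 = 0.0750
Deviations from mean: 1.1250, 2.5250, 2.7250, 2.7250, -0.4750, -2.6750, -3.9750, -1.9750
Σ(y_t−ȳ)(y_{t+1}−ȳ) = (2.8406) + (6.8806) + (7.4256) + (-1.2944) + (1.2706) + (10.6331) + (7.8506) = 35.6069
Denominator Σ(y_t−ȳ)² = 49.5750
r_1 = 35.6069 / 49.5750 = 0.718

0.718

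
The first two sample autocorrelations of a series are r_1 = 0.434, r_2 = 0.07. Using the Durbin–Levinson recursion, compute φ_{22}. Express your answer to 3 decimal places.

φ_{22} = (r_2 − r_1²) / (1 − r_1²)
r_1² = (0.434)² = 0.188356
Numerator = 0.07 − 0.1884 = -0.1184; denominator = 1 − 0.1884 = 0.8116
φ_{22} = -0.1184 / 0.8116 = -0.146

-0.146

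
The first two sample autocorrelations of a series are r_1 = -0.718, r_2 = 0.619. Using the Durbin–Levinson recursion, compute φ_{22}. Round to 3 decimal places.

φ_{22} = (r_2 − r_1²) / (1 − r_1²)
r_1² = (-0.718)² = 0.515524
Numerator = 0.619 − 0.5155 = 0.1035; denominator = 1 − 0.5155 = 0.4845
φ_{22} = 0.1035 / 0.4845 = 0.214

0.214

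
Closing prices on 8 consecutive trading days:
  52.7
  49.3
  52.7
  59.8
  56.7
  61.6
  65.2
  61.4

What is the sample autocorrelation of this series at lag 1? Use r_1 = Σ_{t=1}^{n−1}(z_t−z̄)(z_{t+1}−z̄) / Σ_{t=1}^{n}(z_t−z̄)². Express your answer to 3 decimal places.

0.590

Mean z̄ = (52.7 + 49.3 + 52.7 + 59.8 + 56.7 + 61.6 + 65.2 + 61.4)/8 = 57.4250
Numerator Σ_{t=1}^{7}(z_t−z̄)(z_{t+1}−z̄) = 124.1769
Denominator Σ(z_t−z̄)² = 210.5150
r_1 = 124.1769 / 210.5150 = 0.590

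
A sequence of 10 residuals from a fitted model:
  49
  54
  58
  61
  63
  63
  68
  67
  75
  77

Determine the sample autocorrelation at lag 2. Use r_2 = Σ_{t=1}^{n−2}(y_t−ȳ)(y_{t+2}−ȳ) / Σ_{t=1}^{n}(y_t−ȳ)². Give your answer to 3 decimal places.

0.296

Mean ȳ = (49 + 54 + 58 + 61 + 63 + 63 + 68 + 67 + 75 + 77)/10 = 63.5000
Numerator Σ_{t=1}^{8}(y_t−ȳ)(y_{t+2}−ȳ) = 202.5000
Denominator Σ(y_t−ȳ)² = 684.5000
r_2 = 202.5000 / 684.5000 = 0.296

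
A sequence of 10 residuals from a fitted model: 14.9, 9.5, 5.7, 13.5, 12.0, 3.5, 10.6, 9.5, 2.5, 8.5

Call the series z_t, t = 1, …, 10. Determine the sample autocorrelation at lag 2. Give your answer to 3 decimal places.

-0.401

Mean z̄ = (14.9 + 9.5 + 5.7 + 13.5 + 12.0 + 3.5 + 10.6 + 9.5 + 2.5 + 8.5)/10 = 9.0200
Numerator Σ_{t=1}^{8}(z_t−z̄)(z_{t+2}−z̄) = -60.4868
Denominator Σ(z_t−z̄)² = 150.7560
r_2 = -60.4868 / 150.7560 = -0.401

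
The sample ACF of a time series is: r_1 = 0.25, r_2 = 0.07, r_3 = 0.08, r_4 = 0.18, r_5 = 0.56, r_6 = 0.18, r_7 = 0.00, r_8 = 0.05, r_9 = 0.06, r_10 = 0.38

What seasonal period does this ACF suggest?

The largest autocorrelation is r_5 = 0.56, with a weaker echo at lag 10 (0.38); the remaining lags stay at or below 0.25. The elevated value at lag 1 (0.25), dropping to 0.07 at lag 2, reflects decaying short-term dependence rather than seasonality.
The dominant spike at lag 5 indicates a seasonal period of 5.

5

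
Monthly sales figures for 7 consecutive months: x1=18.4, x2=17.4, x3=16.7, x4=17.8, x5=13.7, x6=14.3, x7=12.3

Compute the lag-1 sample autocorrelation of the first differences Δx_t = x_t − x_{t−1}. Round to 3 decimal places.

First differences Δx: -1.0, -0.7, 1.1, -4.1, 0.6, -2.0
Mean of differences = -1.0167
Numerator Σ(Δx_t−Δx̄)(Δx_{t+1}−Δx̄) = -12.4253
Denominator Σ(Δx_t−Δx̄)² = 17.6683
r_1(Δx) = -12.4253 / 17.6683 = -0.703

-0.703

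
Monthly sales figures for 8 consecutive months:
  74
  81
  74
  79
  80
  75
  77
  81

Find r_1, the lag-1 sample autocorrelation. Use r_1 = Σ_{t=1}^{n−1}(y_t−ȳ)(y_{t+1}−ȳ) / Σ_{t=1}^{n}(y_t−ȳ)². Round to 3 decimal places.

Mean ȳ = (74 + 81 + 74 + 79 + 80 + 75 + 77 + 81)/8 = 77.6250
Deviations from mean: -3.6250, 3.3750, -3.6250, 1.3750, 2.3750, -2.6250, -0.6250, 3.3750
Numerator Σ_{t=1}^{7}(y_t−ȳ)(y_{t+1}−ȳ) = -32.8906
Denominator Σ(y_t−ȳ)² = 63.8750
r_1 = -32.8906 / 63.8750 = -0.515

-0.515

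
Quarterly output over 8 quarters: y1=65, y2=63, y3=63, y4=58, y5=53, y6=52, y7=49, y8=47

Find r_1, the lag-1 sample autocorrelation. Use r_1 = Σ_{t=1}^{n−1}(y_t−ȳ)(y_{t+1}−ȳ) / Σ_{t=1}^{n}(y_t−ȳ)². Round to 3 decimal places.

0.659

Mean ȳ = (65 + 63 + 63 + 58 + 53 + 52 + 49 + 47)/8 = 56.2500
Deviations from mean: 8.7500, 6.7500, 6.7500, 1.7500, -3.2500, -4.2500, -7.2500, -9.2500
Σ(y_t−ȳ)(y_{t+1}−ȳ) = (59.0625) + (45.5625) + (11.8125) + (-5.6875) + (13.8125) + (30.8125) + (67.0625) = 222.4375
Denominator Σ(y_t−ȳ)² = 337.5000
r_1 = 222.4375 / 337.5000 = 0.659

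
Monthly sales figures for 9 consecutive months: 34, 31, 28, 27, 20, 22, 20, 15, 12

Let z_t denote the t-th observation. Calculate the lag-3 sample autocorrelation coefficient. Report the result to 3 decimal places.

Mean z̄ = (34 + 31 + 28 + 27 + 20 + 22 + 20 + 15 + 12)/9 = 23.2222
Σ(z_t−z̄)(z_{t+3}−z̄) = (40.7160) + (-25.0617) + (-5.8395) + (-12.1728) + (26.4938) + (13.7160) = 37.8519
Denominator Σ(z_t−z̄)² = 429.5556
r_3 = 37.8519 / 429.5556 = 0.088

0.088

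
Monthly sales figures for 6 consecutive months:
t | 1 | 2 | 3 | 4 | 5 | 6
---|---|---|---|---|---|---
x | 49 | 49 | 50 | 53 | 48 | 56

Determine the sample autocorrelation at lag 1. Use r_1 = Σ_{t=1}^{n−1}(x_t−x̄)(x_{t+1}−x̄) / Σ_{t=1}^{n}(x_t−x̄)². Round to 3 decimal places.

-0.378

Mean x̄ = (49 + 49 + 50 + 53 + 48 + 56)/6 = 50.8333
Deviations from mean: -1.8333, -1.8333, -0.8333, 2.1667, -2.8333, 5.1667
Σ(x_t−x̄)(x_{t+1}−x̄) = (3.3611) + (1.5278) + (-1.8056) + (-6.1389) + (-14.6389) = -17.6944
Denominator Σ(x_t−x̄)² = 46.8333
r_1 = -17.6944 / 46.8333 = -0.378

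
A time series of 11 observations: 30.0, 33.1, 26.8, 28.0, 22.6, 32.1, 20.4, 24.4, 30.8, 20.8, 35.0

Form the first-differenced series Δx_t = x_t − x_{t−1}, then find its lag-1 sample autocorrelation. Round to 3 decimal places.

-0.629

First differences Δx: 3.1, -6.3, 1.2, -5.4, 9.5, -11.7, 4.0, 6.4, -10.0, 14.2
Mean of differences = 0.5000
Numerator Σ(Δx_t−Δx̄)(Δx_{t+1}−Δx̄) = -417.3200
Denominator Σ(Δx_t−Δx̄)² = 663.1400
r_1(Δx) = -417.3200 / 663.1400 = -0.629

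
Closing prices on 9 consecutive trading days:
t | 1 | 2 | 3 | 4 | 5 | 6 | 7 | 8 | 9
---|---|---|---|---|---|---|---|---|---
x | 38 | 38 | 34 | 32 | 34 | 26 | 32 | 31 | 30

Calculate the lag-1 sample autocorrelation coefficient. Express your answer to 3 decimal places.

0.303

Mean x̄ = (38 + 38 + 34 + 32 + 34 + 26 + 32 + 31 + 30)/9 = 32.7778
Numerator Σ_{t=1}^{8}(x_t−x̄)(x_{t+1}−x̄) = 35.0617
Denominator Σ(x_t−x̄)² = 115.5556
r_1 = 35.0617 / 115.5556 = 0.303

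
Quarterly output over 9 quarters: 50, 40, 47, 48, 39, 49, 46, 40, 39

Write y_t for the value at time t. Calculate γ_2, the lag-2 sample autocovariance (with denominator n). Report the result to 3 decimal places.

-3.900

Mean ȳ = (50 + 40 + 47 + 48 + 39 + 49 + 46 + 40 + 39)/9 = 44.2222
Σ_{t=1}^{7}(y_t−ȳ)(y_{t+2}−ȳ) = -35.0988
γ_2 = -35.0988 / 9 = -3.900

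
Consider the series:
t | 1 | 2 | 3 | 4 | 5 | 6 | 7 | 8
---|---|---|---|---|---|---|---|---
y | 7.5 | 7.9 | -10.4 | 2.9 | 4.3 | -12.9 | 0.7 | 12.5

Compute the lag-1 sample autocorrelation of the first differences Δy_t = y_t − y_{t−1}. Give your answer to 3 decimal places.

-0.287

First differences Δy: 0.4, -18.3, 13.3, 1.4, -17.2, 13.6, 11.8
Mean of differences = 0.7143
Numerator Σ(Δy_t−Δȳ)(Δy_{t+1}−Δȳ) = -324.9773
Denominator Σ(Δy_t−Δȳ)² = 1130.3686
r_1(Δy) = -324.9773 / 1130.3686 = -0.287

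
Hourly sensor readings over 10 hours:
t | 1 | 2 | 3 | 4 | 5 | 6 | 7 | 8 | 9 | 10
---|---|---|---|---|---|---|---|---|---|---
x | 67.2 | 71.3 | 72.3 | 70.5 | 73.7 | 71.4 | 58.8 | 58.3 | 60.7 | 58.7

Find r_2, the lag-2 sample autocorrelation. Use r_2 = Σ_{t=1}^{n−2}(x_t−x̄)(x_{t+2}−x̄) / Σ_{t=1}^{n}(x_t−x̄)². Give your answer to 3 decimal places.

0.267

Mean x̄ = (67.2 + 71.3 + 72.3 + 70.5 + 73.7 + 71.4 + 58.8 + 58.3 + 60.7 + 58.7)/10 = 66.2900
Numerator Σ_{t=1}^{8}(x_t−x̄)(x_{t+2}−x̄) = 98.7918
Denominator Σ(x_t−x̄)² = 369.5890
r_2 = 98.7918 / 369.5890 = 0.267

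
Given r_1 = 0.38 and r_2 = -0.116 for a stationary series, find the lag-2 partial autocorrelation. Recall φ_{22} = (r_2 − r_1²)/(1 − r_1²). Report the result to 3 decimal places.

φ_{22} = (r_2 − r_1²) / (1 − r_1²)
r_1² = (0.38)² = 0.1444
Numerator = -0.116 − 0.1444 = -0.2604; denominator = 1 − 0.1444 = 0.8556
φ_{22} = -0.2604 / 0.8556 = -0.304

-0.304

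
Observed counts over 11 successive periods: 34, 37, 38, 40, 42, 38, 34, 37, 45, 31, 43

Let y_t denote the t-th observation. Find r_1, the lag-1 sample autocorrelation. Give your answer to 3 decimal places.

Mean ȳ = (34 + 37 + 38 + 40 + 42 + 38 + 34 + 37 + 45 + 31 + 43)/11 = 38.0909
Numerator Σ_{t=1}^{10}(y_t−ȳ)(y_{t+1}−ȳ) = -75.0083
Denominator Σ(y_t−ȳ)² = 176.9091
r_1 = -75.0083 / 176.9091 = -0.424

-0.424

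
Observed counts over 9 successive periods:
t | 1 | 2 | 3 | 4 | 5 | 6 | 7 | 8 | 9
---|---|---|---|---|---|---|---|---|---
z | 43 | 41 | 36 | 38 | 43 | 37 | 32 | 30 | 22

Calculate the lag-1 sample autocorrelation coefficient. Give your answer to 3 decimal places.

0.429

Mean z̄ = (43 + 41 + 36 + 38 + 43 + 37 + 32 + 30 + 22)/9 = 35.7778
Numerator Σ_{t=1}^{8}(z_t−z̄)(z_{t+1}−z̄) = 161.0617
Denominator Σ(z_t−z̄)² = 375.5556
r_1 = 161.0617 / 375.5556 = 0.429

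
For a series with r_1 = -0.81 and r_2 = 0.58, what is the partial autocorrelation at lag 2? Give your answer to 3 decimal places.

-0.221

φ_{22} = (r_2 − r_1²) / (1 − r_1²)
r_1² = (-0.81)² = 0.6561
Numerator = 0.58 − 0.6561 = -0.0761; denominator = 1 − 0.6561 = 0.3439
φ_{22} = -0.0761 / 0.3439 = -0.221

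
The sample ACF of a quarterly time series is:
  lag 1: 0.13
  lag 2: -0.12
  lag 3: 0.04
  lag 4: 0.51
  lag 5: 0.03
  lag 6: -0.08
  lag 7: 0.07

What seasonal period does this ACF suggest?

The largest autocorrelation is r_4 = 0.51; the remaining lags stay at or below 0.13.
The dominant spike at lag 4 indicates a seasonal period of 4.

4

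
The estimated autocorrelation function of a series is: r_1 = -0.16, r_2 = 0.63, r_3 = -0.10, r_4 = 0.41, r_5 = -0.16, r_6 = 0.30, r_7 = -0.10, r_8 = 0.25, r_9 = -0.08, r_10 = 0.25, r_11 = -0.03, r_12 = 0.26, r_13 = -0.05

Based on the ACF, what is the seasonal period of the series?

2

The largest autocorrelation is r_2 = 0.63, with weaker echoes at lags 4 (0.41), 6 (0.30), 8 (0.25), 10 (0.25) and 12 (0.26); the remaining lags stay at or below -0.03.
The dominant spike at lag 2 indicates a seasonal period of 2.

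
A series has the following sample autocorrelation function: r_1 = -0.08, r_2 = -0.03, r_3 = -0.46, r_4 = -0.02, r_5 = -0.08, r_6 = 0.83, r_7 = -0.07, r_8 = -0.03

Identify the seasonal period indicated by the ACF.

The largest autocorrelation is r_6 = 0.83; the remaining lags stay at or below -0.02.
The dominant spike at lag 6 indicates a seasonal period of 6.

6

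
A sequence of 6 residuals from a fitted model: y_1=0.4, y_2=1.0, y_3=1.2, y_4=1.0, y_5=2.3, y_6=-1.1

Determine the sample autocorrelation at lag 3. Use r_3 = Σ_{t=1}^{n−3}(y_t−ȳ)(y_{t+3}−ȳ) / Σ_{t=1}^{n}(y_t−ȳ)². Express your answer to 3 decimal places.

-0.086

Mean ȳ = (0.4 + 1.0 + 1.2 + 1.0 + 2.3 − 1.1)/6 = 0.8000
Σ(y_t−ȳ)(y_{t+3}−ȳ) = (-0.0800) + (0.3000) + (-0.7600) = -0.5400
Denominator Σ(y_t−ȳ)² = 6.2600
r_3 = -0.5400 / 6.2600 = -0.086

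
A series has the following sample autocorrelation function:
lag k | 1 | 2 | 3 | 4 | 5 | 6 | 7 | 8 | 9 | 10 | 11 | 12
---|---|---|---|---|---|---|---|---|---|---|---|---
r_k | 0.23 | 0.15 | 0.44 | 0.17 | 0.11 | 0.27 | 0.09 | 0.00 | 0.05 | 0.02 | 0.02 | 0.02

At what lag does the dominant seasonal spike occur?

3

The largest autocorrelation is r_3 = 0.44, with a weaker echo at lag 6 (0.27); the remaining lags stay at or below 0.23. The elevated value at lag 1 (0.23), dropping to 0.15 at lag 2, reflects decaying short-term dependence rather than seasonality.
The dominant spike at lag 3 indicates a seasonal period of 3.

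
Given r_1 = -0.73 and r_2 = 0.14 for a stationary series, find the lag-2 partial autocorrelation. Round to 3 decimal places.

-0.841

φ_{22} = (r_2 − r_1²) / (1 − r_1²)
r_1² = (-0.73)² = 0.5329
Numerator = 0.14 − 0.5329 = -0.3929; denominator = 1 − 0.5329 = 0.4671
φ_{22} = -0.3929 / 0.4671 = -0.841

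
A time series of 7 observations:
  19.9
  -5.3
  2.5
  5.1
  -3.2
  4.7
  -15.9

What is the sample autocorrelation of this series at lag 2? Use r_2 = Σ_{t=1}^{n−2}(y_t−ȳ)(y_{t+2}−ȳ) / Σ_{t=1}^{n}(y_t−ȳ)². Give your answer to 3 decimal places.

0.112

Mean ȳ = (19.9 − 5.3 + 2.5 + 5.1 − 3.2 + 4.7 − 15.9)/7 = 1.1143
Σ(y_t−ȳ)(y_{t+2}−ȳ) = (26.0316) + (-25.5655) + (-5.9784) + (14.2916) + (73.4045) = 82.1839
Denominator Σ(y_t−ȳ)² = 732.8086
r_2 = 82.1839 / 732.8086 = 0.112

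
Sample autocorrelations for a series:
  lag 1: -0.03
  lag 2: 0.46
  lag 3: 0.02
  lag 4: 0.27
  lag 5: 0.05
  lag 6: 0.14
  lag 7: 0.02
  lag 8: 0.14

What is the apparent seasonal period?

2

The largest autocorrelation is r_2 = 0.46, with a weaker echo at lag 4 (0.27); the remaining lags stay at or below 0.14.
The dominant spike at lag 2 indicates a seasonal period of 2.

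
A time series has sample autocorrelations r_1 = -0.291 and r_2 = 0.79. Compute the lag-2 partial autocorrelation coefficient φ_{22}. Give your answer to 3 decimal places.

0.771

φ_{22} = (r_2 − r_1²) / (1 − r_1²)
r_1² = (-0.291)² = 0.084681
Numerator = 0.79 − 0.0847 = 0.7053; denominator = 1 − 0.0847 = 0.9153
φ_{22} = 0.7053 / 0.9153 = 0.771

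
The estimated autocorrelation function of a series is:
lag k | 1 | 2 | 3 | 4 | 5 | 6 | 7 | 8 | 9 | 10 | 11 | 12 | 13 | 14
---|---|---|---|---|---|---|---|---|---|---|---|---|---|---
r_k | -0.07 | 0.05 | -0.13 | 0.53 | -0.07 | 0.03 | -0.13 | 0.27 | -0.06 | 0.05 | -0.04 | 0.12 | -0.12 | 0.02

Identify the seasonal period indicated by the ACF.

The largest autocorrelation is r_4 = 0.53, with a weaker echo at lag 8 (0.27); the remaining lags stay at or below 0.12.
The dominant spike at lag 4 indicates a seasonal period of 4.

4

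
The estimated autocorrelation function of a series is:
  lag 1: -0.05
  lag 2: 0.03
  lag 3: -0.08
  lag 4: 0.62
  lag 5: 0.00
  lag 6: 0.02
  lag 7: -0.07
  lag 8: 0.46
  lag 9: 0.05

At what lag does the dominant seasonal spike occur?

4

The largest autocorrelation is r_4 = 0.62, with a weaker echo at lag 8 (0.46); the remaining lags stay at or below 0.05.
The dominant spike at lag 4 indicates a seasonal period of 4.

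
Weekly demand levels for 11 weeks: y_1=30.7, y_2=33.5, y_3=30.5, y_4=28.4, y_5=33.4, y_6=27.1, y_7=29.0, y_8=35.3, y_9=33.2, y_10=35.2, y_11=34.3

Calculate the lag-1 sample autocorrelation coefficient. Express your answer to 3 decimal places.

0.109

Mean ȳ = (30.7 + 33.5 + 30.5 + 28.4 + 33.4 + 27.1 + 29.0 + 35.3 + 33.2 + 35.2 + 34.3)/11 = 31.8727
Numerator Σ_{t=1}^{10}(y_t−ȳ)(y_{t+1}−ȳ) = 8.9383
Denominator Σ(y_t−ȳ)² = 81.8018
r_1 = 8.9383 / 81.8018 = 0.109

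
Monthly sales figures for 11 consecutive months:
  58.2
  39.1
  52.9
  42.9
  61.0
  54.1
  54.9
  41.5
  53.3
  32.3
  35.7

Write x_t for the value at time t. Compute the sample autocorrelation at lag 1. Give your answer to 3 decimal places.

-0.077

Mean x̄ = (58.2 + 39.1 + 52.9 + 42.9 + 61.0 + 54.1 + 54.9 + 41.5 + 53.3 + 32.3 + 35.7)/11 = 47.8091
Numerator Σ_{t=1}^{10}(x_t−x̄)(x_{t+1}−x̄) = -73.7264
Denominator Σ(x_t−x̄)² = 954.8091
r_1 = -73.7264 / 954.8091 = -0.077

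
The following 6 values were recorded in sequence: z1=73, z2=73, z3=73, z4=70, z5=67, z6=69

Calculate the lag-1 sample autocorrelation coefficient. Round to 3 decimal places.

0.542

Mean z̄ = (73 + 73 + 73 + 70 + 67 + 69)/6 = 70.8333
Deviations from mean: 2.1667, 2.1667, 2.1667, -0.8333, -3.8333, -1.8333
Σ(z_t−z̄)(z_{t+1}−z̄) = (4.6944) + (4.6944) + (-1.8056) + (3.1944) + (7.0278) = 17.8056
Denominator Σ(z_t−z̄)² = 32.8333
r_1 = 17.8056 / 32.8333 = 0.542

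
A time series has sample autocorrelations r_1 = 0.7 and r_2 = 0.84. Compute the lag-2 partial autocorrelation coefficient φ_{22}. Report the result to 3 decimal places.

φ_{22} = (r_2 − r_1²) / (1 − r_1²)
r_1² = (0.7)² = 0.49
Numerator = 0.84 − 0.4900 = 0.3500; denominator = 1 − 0.4900 = 0.5100
φ_{22} = 0.3500 / 0.5100 = 0.686

0.686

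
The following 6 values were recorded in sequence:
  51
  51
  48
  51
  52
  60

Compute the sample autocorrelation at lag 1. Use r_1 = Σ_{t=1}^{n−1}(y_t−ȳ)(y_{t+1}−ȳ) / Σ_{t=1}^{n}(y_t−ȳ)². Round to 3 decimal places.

0.120

Mean ȳ = (51 + 51 + 48 + 51 + 52 + 60)/6 = 52.1667
Deviations from mean: -1.1667, -1.1667, -4.1667, -1.1667, -0.1667, 7.8333
Σ(y_t−ȳ)(y_{t+1}−ȳ) = (1.3611) + (4.8611) + (4.8611) + (0.1944) + (-1.3056) = 9.9722
Denominator Σ(y_t−ȳ)² = 82.8333
r_1 = 9.9722 / 82.8333 = 0.120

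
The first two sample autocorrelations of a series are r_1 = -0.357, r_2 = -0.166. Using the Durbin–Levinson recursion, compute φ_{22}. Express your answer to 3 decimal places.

-0.336

φ_{22} = (r_2 − r_1²) / (1 − r_1²)
r_1² = (-0.357)² = 0.127449
Numerator = -0.166 − 0.1274 = -0.2934; denominator = 1 − 0.1274 = 0.8726
φ_{22} = -0.2934 / 0.8726 = -0.336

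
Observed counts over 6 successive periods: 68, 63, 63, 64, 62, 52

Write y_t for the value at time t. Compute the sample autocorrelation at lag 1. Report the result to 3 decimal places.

Mean ȳ = (68 + 63 + 63 + 64 + 62 + 52)/6 = 62.0000
Deviations from mean: 6.0000, 1.0000, 1.0000, 2.0000, 0.0000, -10.0000
Numerator Σ_{t=1}^{5}(y_t−ȳ)(y_{t+1}−ȳ) = 9.0000
Denominator Σ(y_t−ȳ)² = 142.0000
r_1 = 9.0000 / 142.0000 = 0.063

0.063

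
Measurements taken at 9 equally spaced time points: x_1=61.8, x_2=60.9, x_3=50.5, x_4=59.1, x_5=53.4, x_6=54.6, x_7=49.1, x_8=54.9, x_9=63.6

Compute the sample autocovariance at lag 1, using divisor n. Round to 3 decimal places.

Mean x̄ = (61.8 + 60.9 + 50.5 + 59.1 + 53.4 + 54.6 + 49.1 + 54.9 + 63.6)/9 = 56.4333
Σ_{t=1}^{8}(x_t−x̄)(x_{t+1}−x̄) = -7.1811
γ_1 = -7.1811 / 9 = -0.798

-0.798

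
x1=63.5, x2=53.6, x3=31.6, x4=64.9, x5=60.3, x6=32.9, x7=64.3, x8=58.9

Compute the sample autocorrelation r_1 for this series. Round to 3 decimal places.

-0.358

Mean x̄ = (63.5 + 53.6 + 31.6 + 64.9 + 60.3 + 32.9 + 64.3 + 58.9)/8 = 53.7500
Deviations from mean: 9.7500, -0.1500, -22.1500, 11.1500, 6.5500, -20.8500, 10.5500, 5.1500
Σ(x_t−x̄)(x_{t+1}−x̄) = (-1.4625) + (3.3225) + (-246.9725) + (73.0325) + (-136.5675) + (-219.9675) + (54.3325) = -474.2825
Denominator Σ(x_t−x̄)² = 1325.4800
r_1 = -474.2825 / 1325.4800 = -0.358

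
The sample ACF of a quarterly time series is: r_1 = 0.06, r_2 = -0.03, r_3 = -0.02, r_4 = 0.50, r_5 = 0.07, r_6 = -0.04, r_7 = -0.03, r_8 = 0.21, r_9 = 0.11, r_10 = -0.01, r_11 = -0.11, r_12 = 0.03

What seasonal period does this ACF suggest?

The largest autocorrelation is r_4 = 0.50, with a weaker echo at lag 8 (0.21); the remaining lags stay at or below 0.11.
The dominant spike at lag 4 indicates a seasonal period of 4.

4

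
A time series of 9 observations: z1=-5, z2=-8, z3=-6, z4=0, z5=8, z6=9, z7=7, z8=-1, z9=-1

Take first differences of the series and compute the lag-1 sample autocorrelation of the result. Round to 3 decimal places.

First differences Δz: -3, 2, 6, 8, 1, -2, -8, 0
Mean of differences = 0.5000
Numerator Σ(Δz_t−Δz̄)(Δz_{t+1}−Δz̄) = 72.2500
Denominator Σ(Δz_t−Δz̄)² = 180.0000
r_1(Δz) = 72.2500 / 180.0000 = 0.401

0.401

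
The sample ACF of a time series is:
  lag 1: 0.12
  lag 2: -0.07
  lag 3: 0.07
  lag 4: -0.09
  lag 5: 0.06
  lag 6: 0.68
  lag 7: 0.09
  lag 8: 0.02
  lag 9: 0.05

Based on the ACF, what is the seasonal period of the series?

6

The largest autocorrelation is r_6 = 0.68; the remaining lags stay at or below 0.12.
The dominant spike at lag 6 indicates a seasonal period of 6.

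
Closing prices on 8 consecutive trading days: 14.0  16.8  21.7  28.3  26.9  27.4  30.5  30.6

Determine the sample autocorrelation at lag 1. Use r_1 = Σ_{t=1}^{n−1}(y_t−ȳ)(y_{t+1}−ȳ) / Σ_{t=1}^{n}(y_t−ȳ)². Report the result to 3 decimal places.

0.579

Mean ȳ = (14.0 + 16.8 + 21.7 + 28.3 + 26.9 + 27.4 + 30.5 + 30.6)/8 = 24.5250
Deviations from mean: -10.5250, -7.7250, -2.8250, 3.7750, 2.3750, 2.8750, 5.9750, 6.0750
Σ(y_t−ȳ)(y_{t+1}−ȳ) = (81.3056) + (21.8231) + (-10.6644) + (8.9656) + (6.8281) + (17.1781) + (36.2981) = 161.7344
Denominator Σ(y_t−ȳ)² = 279.1950
r_1 = 161.7344 / 279.1950 = 0.579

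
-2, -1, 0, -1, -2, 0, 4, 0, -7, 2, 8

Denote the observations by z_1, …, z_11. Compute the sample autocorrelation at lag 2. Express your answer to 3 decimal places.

-0.633

Mean z̄ = (-2 − 1 + 0 − 1 − 2 + 0 + 4 + 0 − 7 + 2 + 8)/11 = 0.0909
Numerator Σ_{t=1}^{9}(z_t−z̄)(z_{t+2}−z̄) = -90.4711
Denominator Σ(z_t−z̄)² = 142.9091
r_2 = -90.4711 / 142.9091 = -0.633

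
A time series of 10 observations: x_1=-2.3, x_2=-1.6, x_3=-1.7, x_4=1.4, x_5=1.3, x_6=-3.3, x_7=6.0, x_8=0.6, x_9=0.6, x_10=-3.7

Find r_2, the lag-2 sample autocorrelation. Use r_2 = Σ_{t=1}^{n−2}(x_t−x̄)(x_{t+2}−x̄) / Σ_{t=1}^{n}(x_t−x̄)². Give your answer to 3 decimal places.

Mean x̄ = (-2.3 − 1.6 − 1.7 + 1.4 + 1.3 − 3.3 + 6.0 + 0.6 + 0.6 − 3.7)/10 = -0.2700
Numerator Σ_{t=1}^{8}(x_t−x̄)(x_{t+2}−x̄) = 3.0552
Denominator Σ(x_t−x̄)² = 74.9610
r_2 = 3.0552 / 74.9610 = 0.041

0.041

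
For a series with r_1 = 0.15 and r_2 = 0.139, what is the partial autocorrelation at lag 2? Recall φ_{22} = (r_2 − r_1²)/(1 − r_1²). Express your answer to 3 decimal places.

φ_{22} = (r_2 − r_1²) / (1 − r_1²)
r_1² = (0.15)² = 0.0225
Numerator = 0.139 − 0.0225 = 0.1165; denominator = 1 − 0.0225 = 0.9775
φ_{22} = 0.1165 / 0.9775 = 0.119

0.119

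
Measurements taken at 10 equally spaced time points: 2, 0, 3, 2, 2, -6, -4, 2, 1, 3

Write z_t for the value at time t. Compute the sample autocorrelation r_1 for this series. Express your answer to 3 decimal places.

Mean z̄ = (2 + 0 + 3 + 2 + 2 − 6 − 4 + 2 + 1 + 3)/10 = 0.5000
Numerator Σ_{t=1}^{9}(z_t−z̄)(z_{t+1}−z̄) = 18.7500
Denominator Σ(z_t−z̄)² = 84.5000
r_1 = 18.7500 / 84.5000 = 0.222

0.222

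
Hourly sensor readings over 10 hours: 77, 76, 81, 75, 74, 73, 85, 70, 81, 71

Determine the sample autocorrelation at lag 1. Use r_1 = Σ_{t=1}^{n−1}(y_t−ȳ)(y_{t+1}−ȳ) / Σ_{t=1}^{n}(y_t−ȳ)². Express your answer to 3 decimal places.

-0.656

Mean ȳ = (77 + 76 + 81 + 75 + 74 + 73 + 85 + 70 + 81 + 71)/10 = 76.3000
Numerator Σ_{t=1}^{9}(y_t−ȳ)(y_{t+1}−ȳ) = -135.1900
Denominator Σ(y_t−ȳ)² = 206.1000
r_1 = -135.1900 / 206.1000 = -0.656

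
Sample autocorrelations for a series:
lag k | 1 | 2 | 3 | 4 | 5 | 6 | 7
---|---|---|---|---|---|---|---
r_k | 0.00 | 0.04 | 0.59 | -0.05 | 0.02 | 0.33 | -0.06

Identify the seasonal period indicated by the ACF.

3

The largest autocorrelation is r_3 = 0.59, with a weaker echo at lag 6 (0.33); the remaining lags stay at or below 0.04.
The dominant spike at lag 3 indicates a seasonal period of 3.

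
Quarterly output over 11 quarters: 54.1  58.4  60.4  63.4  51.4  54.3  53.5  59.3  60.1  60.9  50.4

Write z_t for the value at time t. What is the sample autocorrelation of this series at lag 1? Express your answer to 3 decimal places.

Mean z̄ = (54.1 + 58.4 + 60.4 + 63.4 + 51.4 + 54.3 + 53.5 + 59.3 + 60.1 + 60.9 + 50.4)/11 = 56.9273
Numerator Σ_{t=1}^{10}(z_t−z̄)(z_{t+1}−z̄) = -2.7526
Denominator Σ(z_t−z̄)² = 187.4018
r_1 = -2.7526 / 187.4018 = -0.015

-0.015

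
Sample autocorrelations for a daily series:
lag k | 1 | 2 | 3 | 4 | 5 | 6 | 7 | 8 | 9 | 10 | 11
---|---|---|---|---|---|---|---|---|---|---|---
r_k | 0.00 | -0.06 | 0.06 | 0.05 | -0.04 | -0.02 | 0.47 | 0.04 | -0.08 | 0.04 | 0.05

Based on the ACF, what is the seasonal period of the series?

7

The largest autocorrelation is r_7 = 0.47; the remaining lags stay at or below 0.06.
The dominant spike at lag 7 indicates a seasonal period of 7.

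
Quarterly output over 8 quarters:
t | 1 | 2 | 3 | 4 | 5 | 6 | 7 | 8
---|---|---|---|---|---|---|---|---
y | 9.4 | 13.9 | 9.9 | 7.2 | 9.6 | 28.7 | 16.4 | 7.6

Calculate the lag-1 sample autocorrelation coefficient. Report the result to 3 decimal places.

0.041

Mean ȳ = (9.4 + 13.9 + 9.9 + 7.2 + 9.6 + 28.7 + 16.4 + 7.6)/8 = 12.8375
Deviations from mean: -3.4375, 1.0625, -2.9375, -5.6375, -3.2375, 15.8625, 3.5625, -5.2375
Σ(y_t−ȳ)(y_{t+1}−ȳ) = (-3.6523) + (-3.1211) + (16.5602) + (18.2514) + (-51.3548) + (56.5102) + (-18.6586) = 14.5348
Denominator Σ(y_t−ȳ)² = 355.5788
r_1 = 14.5348 / 355.5788 = 0.041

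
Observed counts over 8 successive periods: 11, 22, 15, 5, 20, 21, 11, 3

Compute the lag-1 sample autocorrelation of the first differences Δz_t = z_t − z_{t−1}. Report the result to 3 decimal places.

-0.132

First differences Δz: 11, -7, -10, 15, 1, -10, -8
Mean of differences = -1.1429
Numerator Σ(Δz_t−Δz̄)(Δz_{t+1}−Δz̄) = -85.8776
Denominator Σ(Δz_t−Δz̄)² = 650.8571
r_1(Δz) = -85.8776 / 650.8571 = -0.132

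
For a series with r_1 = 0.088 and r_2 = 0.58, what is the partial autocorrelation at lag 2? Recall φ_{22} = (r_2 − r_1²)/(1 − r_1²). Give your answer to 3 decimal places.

φ_{22} = (r_2 − r_1²) / (1 − r_1²)
r_1² = (0.088)² = 0.007744
Numerator = 0.58 − 0.0077 = 0.5723; denominator = 1 − 0.0077 = 0.9923
φ_{22} = 0.5723 / 0.9923 = 0.577

0.577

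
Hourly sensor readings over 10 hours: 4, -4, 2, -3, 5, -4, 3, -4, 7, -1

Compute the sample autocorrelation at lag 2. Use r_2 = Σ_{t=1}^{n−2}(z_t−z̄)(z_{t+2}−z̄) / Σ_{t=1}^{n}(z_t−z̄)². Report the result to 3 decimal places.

Mean z̄ = (4 − 4 + 2 − 3 + 5 − 4 + 3 − 4 + 7 − 1)/10 = 0.5000
Numerator Σ_{t=1}^{8}(z_t−z̄)(z_{t+2}−z̄) = 98.0000
Denominator Σ(z_t−z̄)² = 158.5000
r_2 = 98.0000 / 158.5000 = 0.618

0.618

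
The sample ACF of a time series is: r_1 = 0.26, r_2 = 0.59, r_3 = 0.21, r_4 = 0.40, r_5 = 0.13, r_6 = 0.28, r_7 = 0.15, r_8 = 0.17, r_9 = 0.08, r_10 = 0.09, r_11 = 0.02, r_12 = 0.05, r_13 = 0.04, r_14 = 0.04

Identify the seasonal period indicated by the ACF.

The largest autocorrelation is r_2 = 0.59, with weaker echoes at lags 4 (0.40) and 6 (0.28); the remaining lags stay at or below 0.26.
The dominant spike at lag 2 indicates a seasonal period of 2.

2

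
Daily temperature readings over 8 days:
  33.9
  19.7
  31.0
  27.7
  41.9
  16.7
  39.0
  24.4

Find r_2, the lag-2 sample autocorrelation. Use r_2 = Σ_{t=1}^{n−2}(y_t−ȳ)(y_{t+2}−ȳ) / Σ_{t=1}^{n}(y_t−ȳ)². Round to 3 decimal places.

Mean ȳ = (33.9 + 19.7 + 31.0 + 27.7 + 41.9 + 16.7 + 39.0 + 24.4)/8 = 29.2875
Deviations from mean: 4.6125, -9.5875, 1.7125, -1.5875, 12.6125, -12.5875, 9.7125, -4.8875
Σ(y_t−ȳ)(y_{t+2}−ȳ) = (7.8989) + (15.2202) + (21.5989) + (19.9827) + (122.4989) + (61.5214) = 248.7209
Denominator Σ(y_t−ȳ)² = 554.3888
r_2 = 248.7209 / 554.3888 = 0.449

0.449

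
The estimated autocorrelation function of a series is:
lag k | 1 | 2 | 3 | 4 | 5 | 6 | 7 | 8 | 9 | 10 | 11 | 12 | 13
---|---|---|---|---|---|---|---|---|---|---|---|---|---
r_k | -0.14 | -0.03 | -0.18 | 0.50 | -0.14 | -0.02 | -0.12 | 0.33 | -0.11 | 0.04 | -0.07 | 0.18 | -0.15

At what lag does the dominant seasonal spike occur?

The largest autocorrelation is r_4 = 0.50, with weaker echoes at lags 8 (0.33) and 12 (0.18); the remaining lags stay at or below 0.04.
The dominant spike at lag 4 indicates a seasonal period of 4.

4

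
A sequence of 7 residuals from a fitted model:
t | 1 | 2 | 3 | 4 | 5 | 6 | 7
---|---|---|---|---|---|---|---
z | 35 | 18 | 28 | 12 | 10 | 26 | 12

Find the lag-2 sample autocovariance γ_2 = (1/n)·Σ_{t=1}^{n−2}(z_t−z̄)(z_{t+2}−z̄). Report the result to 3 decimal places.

Mean z̄ = (35 + 18 + 28 + 12 + 10 + 26 + 12)/7 = 20.1429
Deviations: 14.8571, -2.1429, 7.8571, -8.1429, -10.1429, 5.8571, -8.1429
Σ_{t=1}^{5}(z_t−z̄)(z_{t+2}−z̄) = 89.3878
γ_2 = 89.3878 / 7 = 12.770

12.770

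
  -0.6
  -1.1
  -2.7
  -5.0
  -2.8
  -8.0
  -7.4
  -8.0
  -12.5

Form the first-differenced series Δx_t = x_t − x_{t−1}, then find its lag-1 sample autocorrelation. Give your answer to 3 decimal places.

-0.584

First differences Δx: -0.5, -1.6, -2.3, 2.2, -5.2, 0.6, -0.6, -4.5
Mean of differences = -1.4875
Numerator Σ(Δx_t−Δx̄)(Δx_{t+1}−Δx̄) = -25.2764
Denominator Σ(Δx_t−Δx̄)² = 43.2488
r_1(Δx) = -25.2764 / 43.2488 = -0.584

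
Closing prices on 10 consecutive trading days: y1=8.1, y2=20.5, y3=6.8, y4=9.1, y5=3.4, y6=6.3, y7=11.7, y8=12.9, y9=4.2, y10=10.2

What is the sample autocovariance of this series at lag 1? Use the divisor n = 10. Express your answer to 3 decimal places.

Mean ȳ = (8.1 + 20.5 + 6.8 + 9.1 + 3.4 + 6.3 + 11.7 + 12.9 + 4.2 + 10.2)/10 = 9.3200
Σ_{t=1}^{9}(y_t−ȳ)(y_{t+1}−ȳ) = -43.5804
γ_1 = -43.5804 / 10 = -4.358

-4.358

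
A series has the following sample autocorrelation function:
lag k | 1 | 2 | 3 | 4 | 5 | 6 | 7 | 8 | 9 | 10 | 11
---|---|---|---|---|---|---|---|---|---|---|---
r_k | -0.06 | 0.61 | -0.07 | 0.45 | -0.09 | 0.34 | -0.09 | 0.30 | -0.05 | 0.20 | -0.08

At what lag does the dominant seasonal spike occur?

2

The largest autocorrelation is r_2 = 0.61, with weaker echoes at lags 4 (0.45), 6 (0.34), 8 (0.30) and 10 (0.20); the remaining lags stay at or below -0.05.
The dominant spike at lag 2 indicates a seasonal period of 2.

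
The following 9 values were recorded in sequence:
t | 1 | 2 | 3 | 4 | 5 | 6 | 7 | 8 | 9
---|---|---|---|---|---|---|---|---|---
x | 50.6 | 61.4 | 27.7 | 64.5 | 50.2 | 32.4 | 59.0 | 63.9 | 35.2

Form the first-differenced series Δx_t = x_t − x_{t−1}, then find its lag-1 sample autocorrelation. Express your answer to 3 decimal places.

First differences Δx: 10.8, -33.7, 36.8, -14.3, -17.8, 26.6, 4.9, -28.7
Mean of differences = -1.9250
Numerator Σ(Δx_t−Δx̄)(Δx_{t+1}−Δx̄) = -2358.4831
Denominator Σ(Δx_t−Δx̄)² = 4653.5150
r_1(Δx) = -2358.4831 / 4653.5150 = -0.507

-0.507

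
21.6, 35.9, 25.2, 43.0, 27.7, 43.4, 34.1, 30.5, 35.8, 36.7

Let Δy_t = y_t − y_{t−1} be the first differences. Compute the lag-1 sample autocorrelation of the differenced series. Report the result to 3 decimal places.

First differences Δy: 14.3, -10.7, 17.8, -15.3, 15.7, -9.3, -3.6, 5.3, 0.9
Mean of differences = 1.6778
Numerator Σ(Δy_t−Δȳ)(Δy_{t+1}−Δȳ) = -985.5072
Denominator Σ(Δy_t−Δȳ)² = 1219.4156
r_1(Δy) = -985.5072 / 1219.4156 = -0.808

-0.808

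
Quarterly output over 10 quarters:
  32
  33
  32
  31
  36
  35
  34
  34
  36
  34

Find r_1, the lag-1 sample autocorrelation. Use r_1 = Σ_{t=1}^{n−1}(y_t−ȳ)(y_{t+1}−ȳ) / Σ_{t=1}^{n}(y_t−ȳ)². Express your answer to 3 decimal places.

0.215

Mean ȳ = (32 + 33 + 32 + 31 + 36 + 35 + 34 + 34 + 36 + 34)/10 = 33.7000
Numerator Σ_{t=1}^{9}(y_t−ȳ)(y_{t+1}−ȳ) = 5.6100
Denominator Σ(y_t−ȳ)² = 26.1000
r_1 = 5.6100 / 26.1000 = 0.215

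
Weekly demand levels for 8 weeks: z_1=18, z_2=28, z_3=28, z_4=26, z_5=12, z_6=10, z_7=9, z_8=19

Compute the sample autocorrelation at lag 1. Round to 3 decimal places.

Mean z̄ = (18 + 28 + 28 + 26 + 12 + 10 + 9 + 19)/8 = 18.7500
Deviations from mean: -0.7500, 9.2500, 9.2500, 7.2500, -6.7500, -8.7500, -9.7500, 0.2500
Σ(z_t−z̄)(z_{t+1}−z̄) = (-6.9375) + (85.5625) + (67.0625) + (-48.9375) + (59.0625) + (85.3125) + (-2.4375) = 238.6875
Denominator Σ(z_t−z̄)² = 441.5000
r_1 = 238.6875 / 441.5000 = 0.541

0.541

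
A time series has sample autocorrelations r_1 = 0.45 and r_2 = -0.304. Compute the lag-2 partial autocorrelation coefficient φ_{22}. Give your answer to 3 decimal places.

-0.635

φ_{22} = (r_2 − r_1²) / (1 − r_1²)
r_1² = (0.45)² = 0.2025
Numerator = -0.304 − 0.2025 = -0.5065; denominator = 1 − 0.2025 = 0.7975
φ_{22} = -0.5065 / 0.7975 = -0.635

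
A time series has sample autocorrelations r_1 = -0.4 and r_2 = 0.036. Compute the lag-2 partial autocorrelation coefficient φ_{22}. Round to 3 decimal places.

-0.148

φ_{22} = (r_2 − r_1²) / (1 − r_1²)
r_1² = (-0.4)² = 0.16
Numerator = 0.036 − 0.1600 = -0.1240; denominator = 1 − 0.1600 = 0.8400
φ_{22} = -0.1240 / 0.8400 = -0.148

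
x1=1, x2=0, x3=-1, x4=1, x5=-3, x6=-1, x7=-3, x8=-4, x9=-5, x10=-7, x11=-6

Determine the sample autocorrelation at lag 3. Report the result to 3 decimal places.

Mean x̄ = (1 + 0 − 1 + 1 − 3 − 1 − 3 − 4 − 5 − 7 − 6)/11 = -2.5455
Numerator Σ_{t=1}^{8}(x_t−x̄)(x_{t+3}−x̄) = 16.1074
Denominator Σ(x_t−x̄)² = 76.7273
r_3 = 16.1074 / 76.7273 = 0.210

0.210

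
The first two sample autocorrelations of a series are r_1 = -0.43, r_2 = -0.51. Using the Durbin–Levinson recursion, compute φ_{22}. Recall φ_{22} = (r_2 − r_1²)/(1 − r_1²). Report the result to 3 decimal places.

φ_{22} = (r_2 − r_1²) / (1 − r_1²)
r_1² = (-0.43)² = 0.1849
Numerator = -0.51 − 0.1849 = -0.6949; denominator = 1 − 0.1849 = 0.8151
φ_{22} = -0.6949 / 0.8151 = -0.853

-0.853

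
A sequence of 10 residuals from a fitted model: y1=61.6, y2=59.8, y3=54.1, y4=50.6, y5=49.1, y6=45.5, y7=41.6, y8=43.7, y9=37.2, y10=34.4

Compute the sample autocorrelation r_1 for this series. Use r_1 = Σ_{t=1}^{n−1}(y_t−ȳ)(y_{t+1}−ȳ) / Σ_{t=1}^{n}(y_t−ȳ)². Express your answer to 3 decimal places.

Mean ȳ = (61.6 + 59.8 + 54.1 + 50.6 + 49.1 + 45.5 + 41.6 + 43.7 + 37.2 + 34.4)/10 = 47.7600
Numerator Σ_{t=1}^{9}(y_t−ȳ)(y_{t+1}−ȳ) = 484.6364
Denominator Σ(y_t−ȳ)² = 736.1040
r_1 = 484.6364 / 736.1040 = 0.658

0.658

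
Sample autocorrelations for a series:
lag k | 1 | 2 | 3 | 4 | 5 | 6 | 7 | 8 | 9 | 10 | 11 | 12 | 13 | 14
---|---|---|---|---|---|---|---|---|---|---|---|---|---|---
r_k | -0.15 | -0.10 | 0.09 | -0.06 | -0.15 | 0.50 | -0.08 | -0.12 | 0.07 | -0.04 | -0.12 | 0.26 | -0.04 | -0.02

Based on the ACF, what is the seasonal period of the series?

6

The largest autocorrelation is r_6 = 0.50, with a weaker echo at lag 12 (0.26); the remaining lags stay at or below 0.09.
The dominant spike at lag 6 indicates a seasonal period of 6.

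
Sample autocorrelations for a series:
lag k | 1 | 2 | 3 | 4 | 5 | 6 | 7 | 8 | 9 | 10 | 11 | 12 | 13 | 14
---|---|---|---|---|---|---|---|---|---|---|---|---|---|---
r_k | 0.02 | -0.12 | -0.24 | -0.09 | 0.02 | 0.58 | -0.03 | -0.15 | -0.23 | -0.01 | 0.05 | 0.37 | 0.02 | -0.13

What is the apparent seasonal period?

6

The largest autocorrelation is r_6 = 0.58, with a weaker echo at lag 12 (0.37); the remaining lags stay at or below 0.05.
The dominant spike at lag 6 indicates a seasonal period of 6.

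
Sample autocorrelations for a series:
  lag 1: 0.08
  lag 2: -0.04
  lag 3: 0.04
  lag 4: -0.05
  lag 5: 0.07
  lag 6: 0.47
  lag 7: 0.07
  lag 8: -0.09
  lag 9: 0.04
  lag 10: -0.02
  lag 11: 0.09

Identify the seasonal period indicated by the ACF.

6

The largest autocorrelation is r_6 = 0.47; the remaining lags stay at or below 0.09.
The dominant spike at lag 6 indicates a seasonal period of 6.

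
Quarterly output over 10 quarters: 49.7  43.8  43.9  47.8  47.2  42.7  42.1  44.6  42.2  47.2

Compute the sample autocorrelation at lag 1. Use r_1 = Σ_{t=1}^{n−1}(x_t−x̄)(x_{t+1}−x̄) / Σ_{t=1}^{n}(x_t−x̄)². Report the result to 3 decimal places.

-0.045

Mean x̄ = (49.7 + 43.8 + 43.9 + 47.8 + 47.2 + 42.7 + 42.1 + 44.6 + 42.2 + 47.2)/10 = 45.1200
Numerator Σ_{t=1}^{9}(x_t−x̄)(x_{t+1}−x̄) = -2.8404
Denominator Σ(x_t−x̄)² = 63.8160
r_1 = -2.8404 / 63.8160 = -0.045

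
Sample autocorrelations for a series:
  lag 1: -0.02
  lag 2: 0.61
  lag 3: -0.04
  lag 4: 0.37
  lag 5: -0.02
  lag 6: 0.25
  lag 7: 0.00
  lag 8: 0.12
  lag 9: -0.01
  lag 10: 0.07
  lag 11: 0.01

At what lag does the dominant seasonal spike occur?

2

The largest autocorrelation is r_2 = 0.61, with weaker echoes at lags 4 (0.37) and 6 (0.25); the remaining lags stay at or below 0.12.
The dominant spike at lag 2 indicates a seasonal period of 2.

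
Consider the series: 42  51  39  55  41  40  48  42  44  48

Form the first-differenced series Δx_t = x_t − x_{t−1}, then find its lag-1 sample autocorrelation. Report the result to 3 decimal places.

-0.713

First differences Δx: 9, -12, 16, -14, -1, 8, -6, 2, 4
Mean of differences = 0.6667
Numerator Σ(Δx_t−Δx̄)(Δx_{t+1}−Δx̄) = -565.7778
Denominator Σ(Δx_t−Δx̄)² = 794.0000
r_1(Δx) = -565.7778 / 794.0000 = -0.713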